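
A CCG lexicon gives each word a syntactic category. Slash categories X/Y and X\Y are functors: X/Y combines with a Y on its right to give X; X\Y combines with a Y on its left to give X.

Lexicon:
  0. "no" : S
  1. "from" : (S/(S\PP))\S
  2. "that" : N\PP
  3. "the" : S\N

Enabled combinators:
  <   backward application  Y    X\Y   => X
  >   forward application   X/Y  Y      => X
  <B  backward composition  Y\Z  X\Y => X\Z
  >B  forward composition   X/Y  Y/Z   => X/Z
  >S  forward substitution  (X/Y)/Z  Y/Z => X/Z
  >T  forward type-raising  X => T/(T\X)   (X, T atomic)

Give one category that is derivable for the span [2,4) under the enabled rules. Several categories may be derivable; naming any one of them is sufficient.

S\PP

[0,4] S   >
  [0,2] S/(S\PP)   <
    [0,1] "no" : S
    [1,2] "from" : (S/(S\PP))\S
  [2,4] S\PP   <B
    [2,3] "that" : N\PP
    [3,4] "the" : S\N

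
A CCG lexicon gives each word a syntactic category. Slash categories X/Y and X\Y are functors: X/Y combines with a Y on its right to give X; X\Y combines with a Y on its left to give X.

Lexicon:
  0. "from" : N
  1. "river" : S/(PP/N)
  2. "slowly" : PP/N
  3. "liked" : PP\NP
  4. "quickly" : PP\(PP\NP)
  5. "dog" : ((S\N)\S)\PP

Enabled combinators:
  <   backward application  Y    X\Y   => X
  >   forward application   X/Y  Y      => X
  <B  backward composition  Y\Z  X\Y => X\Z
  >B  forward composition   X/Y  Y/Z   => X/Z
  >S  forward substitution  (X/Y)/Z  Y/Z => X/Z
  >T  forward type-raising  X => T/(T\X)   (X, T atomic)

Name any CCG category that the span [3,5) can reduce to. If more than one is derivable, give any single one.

PP

[0,6] S   <
  [0,1] "from" : N
  [1,6] S\N   <
    [1,3] S   >
      [1,2] "river" : S/(PP/N)
      [2,3] "slowly" : PP/N
    [3,6] (S\N)\S   <
      [3,5] PP   <
        [3,4] "liked" : PP\NP
        [4,5] "quickly" : PP\(PP\NP)
      [5,6] "dog" : ((S\N)\S)\PP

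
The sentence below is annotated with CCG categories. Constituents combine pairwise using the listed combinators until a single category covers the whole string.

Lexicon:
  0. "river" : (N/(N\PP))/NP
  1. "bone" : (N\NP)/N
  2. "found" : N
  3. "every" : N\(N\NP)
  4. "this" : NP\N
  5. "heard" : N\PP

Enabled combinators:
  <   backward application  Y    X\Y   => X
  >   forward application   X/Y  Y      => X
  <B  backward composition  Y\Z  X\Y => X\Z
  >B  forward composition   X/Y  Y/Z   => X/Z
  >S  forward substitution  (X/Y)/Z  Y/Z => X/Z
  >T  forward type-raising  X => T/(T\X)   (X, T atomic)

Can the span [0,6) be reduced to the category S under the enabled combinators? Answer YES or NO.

(N/(N\PP))/NP (N\NP)/N N N\(N\NP) NP\N N\PP
CKY chart[0,6] = {N, N/(N\N), NP/(NP\N), PP/(PP\N), S/(S\N)}; S ∉ chart

NO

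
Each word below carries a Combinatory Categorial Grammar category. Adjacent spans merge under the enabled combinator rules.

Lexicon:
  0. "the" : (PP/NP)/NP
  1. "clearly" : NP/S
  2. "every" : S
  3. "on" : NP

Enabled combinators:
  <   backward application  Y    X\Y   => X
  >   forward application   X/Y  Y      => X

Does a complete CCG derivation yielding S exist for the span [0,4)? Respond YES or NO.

NO

(PP/NP)/NP NP/S S NP
CKY chart[0,4] = {PP}; S ∉ chart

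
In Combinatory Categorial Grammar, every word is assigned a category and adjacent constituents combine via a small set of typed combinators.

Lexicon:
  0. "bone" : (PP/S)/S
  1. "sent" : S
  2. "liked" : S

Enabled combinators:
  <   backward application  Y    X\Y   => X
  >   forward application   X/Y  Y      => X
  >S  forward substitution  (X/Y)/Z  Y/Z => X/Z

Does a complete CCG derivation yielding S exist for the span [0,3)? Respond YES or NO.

NO

(PP/S)/S S S
CKY chart[0,3] = {PP}; S ∉ chart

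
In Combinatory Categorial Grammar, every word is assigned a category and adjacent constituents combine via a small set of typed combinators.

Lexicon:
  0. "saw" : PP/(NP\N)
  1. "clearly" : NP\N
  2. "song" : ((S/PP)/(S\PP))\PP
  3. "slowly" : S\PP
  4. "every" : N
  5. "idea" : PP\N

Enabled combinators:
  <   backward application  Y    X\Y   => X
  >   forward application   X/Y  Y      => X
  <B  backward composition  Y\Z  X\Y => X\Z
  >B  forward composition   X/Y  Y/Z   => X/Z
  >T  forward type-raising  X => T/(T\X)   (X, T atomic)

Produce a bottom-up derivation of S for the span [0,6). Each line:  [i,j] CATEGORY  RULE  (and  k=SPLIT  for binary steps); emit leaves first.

[0,6] S   >
  [0,4] S/PP   >
    [0,3] (S/PP)/(S\PP)   <
      [0,2] PP   >
        [0,1] "saw" : PP/(NP\N)
        [1,2] "clearly" : NP\N
      [2,3] "song" : ((S/PP)/(S\PP))\PP
    [3,4] "slowly" : S\PP
  [4,6] PP   >
    [4,5] PP/(PP\N)   >T
      [4,5] "every" : N
    [5,6] "idea" : PP\N

[0,1] PP/(NP\N)  lex  "saw"
[1,2] NP\N  lex  "clearly"
[0,2] PP  >  k=1
[2,3] ((S/PP)/(S\PP))\PP  lex  "song"
[0,3] (S/PP)/(S\PP)  <  k=2
[3,4] S\PP  lex  "slowly"
[0,4] S/PP  >  k=3
[4,5] N  lex  "every"
[4,5] PP/(PP\N)  >T
[5,6] PP\N  lex  "idea"
[4,6] PP  >  k=5
[0,6] S  >  k=4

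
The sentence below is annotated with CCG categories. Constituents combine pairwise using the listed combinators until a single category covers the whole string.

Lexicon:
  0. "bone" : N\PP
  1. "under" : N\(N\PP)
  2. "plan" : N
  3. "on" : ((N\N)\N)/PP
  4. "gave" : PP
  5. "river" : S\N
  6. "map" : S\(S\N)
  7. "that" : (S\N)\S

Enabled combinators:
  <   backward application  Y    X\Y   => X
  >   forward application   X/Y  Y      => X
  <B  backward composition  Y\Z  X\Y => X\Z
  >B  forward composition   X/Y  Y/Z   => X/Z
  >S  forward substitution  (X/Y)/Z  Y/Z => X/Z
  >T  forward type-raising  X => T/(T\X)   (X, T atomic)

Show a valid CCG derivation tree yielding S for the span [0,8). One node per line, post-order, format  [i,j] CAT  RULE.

[0,8] S   <
  [0,2] N   <
    [0,1] "bone" : N\PP
    [1,2] "under" : N\(N\PP)
  [2,8] S\N   <B
    [2,5] N\N   <
      [2,3] "plan" : N
      [3,5] (N\N)\N   >
        [3,4] "on" : ((N\N)\N)/PP
        [4,5] "gave" : PP
    [5,8] S\N   <
      [5,7] S   <
        [5,6] "river" : S\N
        [6,7] "map" : S\(S\N)
      [7,8] "that" : (S\N)\S

[0,1] N\PP  lex  "bone"
[1,2] N\(N\PP)  lex  "under"
[0,2] N  <  k=1
[2,3] N  lex  "plan"
[3,4] ((N\N)\N)/PP  lex  "on"
[4,5] PP  lex  "gave"
[3,5] (N\N)\N  >  k=4
[2,5] N\N  <  k=3
[5,6] S\N  lex  "river"
[6,7] S\(S\N)  lex  "map"
[5,7] S  <  k=6
[7,8] (S\N)\S  lex  "that"
[5,8] S\N  <  k=7
[2,8] S\N  <B  k=5
[0,8] S  <  k=2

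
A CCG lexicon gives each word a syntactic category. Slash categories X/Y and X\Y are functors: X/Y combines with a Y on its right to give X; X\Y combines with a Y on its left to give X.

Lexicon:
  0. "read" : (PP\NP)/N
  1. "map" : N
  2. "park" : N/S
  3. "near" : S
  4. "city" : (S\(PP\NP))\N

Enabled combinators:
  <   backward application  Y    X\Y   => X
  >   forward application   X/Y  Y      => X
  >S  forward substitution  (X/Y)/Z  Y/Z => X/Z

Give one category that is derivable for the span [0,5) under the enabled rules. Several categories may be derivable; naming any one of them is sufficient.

S

[0,5] S   <
  [0,2] PP\NP   >
    [0,1] "read" : (PP\NP)/N
    [1,2] "map" : N
  [2,5] S\(PP\NP)   <
    [2,4] N   >
      [2,3] "park" : N/S
      [3,4] "near" : S
    [4,5] "city" : (S\(PP\NP))\N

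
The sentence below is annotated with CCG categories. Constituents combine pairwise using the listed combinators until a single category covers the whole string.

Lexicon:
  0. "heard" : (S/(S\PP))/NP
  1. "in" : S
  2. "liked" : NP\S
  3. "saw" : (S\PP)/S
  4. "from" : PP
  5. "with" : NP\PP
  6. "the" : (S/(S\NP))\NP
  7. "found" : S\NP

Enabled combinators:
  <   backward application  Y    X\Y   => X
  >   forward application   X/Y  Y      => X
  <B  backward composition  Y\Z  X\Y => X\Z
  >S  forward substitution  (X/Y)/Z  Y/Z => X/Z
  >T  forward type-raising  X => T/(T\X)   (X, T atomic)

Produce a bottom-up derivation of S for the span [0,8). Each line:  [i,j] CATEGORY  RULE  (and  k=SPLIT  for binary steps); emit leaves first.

[0,1] (S/(S\PP))/NP  lex  "heard"
[1,2] S  lex  "in"
[1,2] NP/(NP\S)  >T
[2,3] NP\S  lex  "liked"
[1,3] NP  >  k=2
[0,3] S/(S\PP)  >  k=1
[3,4] (S\PP)/S  lex  "saw"
[4,5] PP  lex  "from"
[4,5] NP/(NP\PP)  >T
[5,6] NP\PP  lex  "with"
[4,6] NP  >  k=5
[6,7] (S/(S\NP))\NP  lex  "the"
[4,7] S/(S\NP)  <  k=6
[7,8] S\NP  lex  "found"
[4,8] S  >  k=7
[3,8] S\PP  >  k=4
[0,8] S  >  k=3

[0,8] S   >
  [0,3] S/(S\PP)   >
    [0,1] "heard" : (S/(S\PP))/NP
    [1,3] NP   >
      [1,2] NP/(NP\S)   >T
        [1,2] "in" : S
      [2,3] "liked" : NP\S
  [3,8] S\PP   >
    [3,4] "saw" : (S\PP)/S
    [4,8] S   >
      [4,7] S/(S\NP)   <
        [4,6] NP   >
          [4,5] NP/(NP\PP)   >T
            [4,5] "from" : PP
          [5,6] "with" : NP\PP
        [6,7] "the" : (S/(S\NP))\NP
      [7,8] "found" : S\NP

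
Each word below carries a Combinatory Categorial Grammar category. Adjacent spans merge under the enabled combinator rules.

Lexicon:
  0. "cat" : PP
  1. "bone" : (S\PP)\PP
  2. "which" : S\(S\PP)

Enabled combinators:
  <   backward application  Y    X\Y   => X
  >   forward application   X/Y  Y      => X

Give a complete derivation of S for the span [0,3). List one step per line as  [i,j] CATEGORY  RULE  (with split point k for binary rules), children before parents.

[0,1] PP  lex  "cat"
[1,2] (S\PP)\PP  lex  "bone"
[0,2] S\PP  <  k=1
[2,3] S\(S\PP)  lex  "which"
[0,3] S  <  k=2

[0,3] S   <
  [0,2] S\PP   <
    [0,1] "cat" : PP
    [1,2] "bone" : (S\PP)\PP
  [2,3] "which" : S\(S\PP)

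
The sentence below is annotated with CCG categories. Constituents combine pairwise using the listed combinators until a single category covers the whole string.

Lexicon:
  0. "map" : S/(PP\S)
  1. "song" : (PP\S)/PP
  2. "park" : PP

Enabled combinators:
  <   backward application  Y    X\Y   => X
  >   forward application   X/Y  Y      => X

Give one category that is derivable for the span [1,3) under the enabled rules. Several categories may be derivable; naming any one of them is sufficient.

PP\S

[0,3] S   >
  [0,1] "map" : S/(PP\S)
  [1,3] PP\S   >
    [1,2] "song" : (PP\S)/PP
    [2,3] "park" : PP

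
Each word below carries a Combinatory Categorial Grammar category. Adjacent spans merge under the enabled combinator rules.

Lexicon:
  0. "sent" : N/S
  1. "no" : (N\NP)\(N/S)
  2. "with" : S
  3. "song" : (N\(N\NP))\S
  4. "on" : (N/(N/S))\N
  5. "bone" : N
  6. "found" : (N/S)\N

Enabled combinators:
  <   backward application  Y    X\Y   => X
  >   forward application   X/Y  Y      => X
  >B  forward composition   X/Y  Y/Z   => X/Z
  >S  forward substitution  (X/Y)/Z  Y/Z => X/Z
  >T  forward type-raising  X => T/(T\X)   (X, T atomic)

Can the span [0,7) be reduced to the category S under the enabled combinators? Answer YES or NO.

N/S (N\NP)\(N/S) S (N\(N\NP))\S (N/(N/S))\N N (N/S)\N
CKY chart[0,7] = {N, N/(N\N), NP/(NP\N), PP/(PP\N), S/(S\N)}; S ∉ chart

NO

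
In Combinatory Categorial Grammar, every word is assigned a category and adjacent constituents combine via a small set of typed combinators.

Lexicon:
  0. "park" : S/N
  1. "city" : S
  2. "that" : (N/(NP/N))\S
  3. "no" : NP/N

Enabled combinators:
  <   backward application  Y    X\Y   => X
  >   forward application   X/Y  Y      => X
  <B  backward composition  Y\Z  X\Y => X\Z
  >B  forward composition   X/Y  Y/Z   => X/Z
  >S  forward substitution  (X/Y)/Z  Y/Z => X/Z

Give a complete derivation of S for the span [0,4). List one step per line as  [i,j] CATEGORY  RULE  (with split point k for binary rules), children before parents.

[0,1] S/N  lex  "park"
[1,2] S  lex  "city"
[2,3] (N/(NP/N))\S  lex  "that"
[1,3] N/(NP/N)  <  k=2
[3,4] NP/N  lex  "no"
[1,4] N  >  k=3
[0,4] S  >  k=1

[0,4] S   >
  [0,1] "park" : S/N
  [1,4] N   >
    [1,3] N/(NP/N)   <
      [1,2] "city" : S
      [2,3] "that" : (N/(NP/N))\S
    [3,4] "no" : NP/N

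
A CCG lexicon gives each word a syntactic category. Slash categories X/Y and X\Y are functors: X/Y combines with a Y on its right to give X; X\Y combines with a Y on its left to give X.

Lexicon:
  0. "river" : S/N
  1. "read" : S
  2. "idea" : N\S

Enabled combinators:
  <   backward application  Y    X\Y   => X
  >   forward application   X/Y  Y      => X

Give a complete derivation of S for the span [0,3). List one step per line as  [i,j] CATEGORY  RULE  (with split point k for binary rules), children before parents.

[0,3] S   >
  [0,1] "river" : S/N
  [1,3] N   <
    [1,2] "read" : S
    [2,3] "idea" : N\S

[0,1] S/N  lex  "river"
[1,2] S  lex  "read"
[2,3] N\S  lex  "idea"
[1,3] N  <  k=2
[0,3] S  >  k=1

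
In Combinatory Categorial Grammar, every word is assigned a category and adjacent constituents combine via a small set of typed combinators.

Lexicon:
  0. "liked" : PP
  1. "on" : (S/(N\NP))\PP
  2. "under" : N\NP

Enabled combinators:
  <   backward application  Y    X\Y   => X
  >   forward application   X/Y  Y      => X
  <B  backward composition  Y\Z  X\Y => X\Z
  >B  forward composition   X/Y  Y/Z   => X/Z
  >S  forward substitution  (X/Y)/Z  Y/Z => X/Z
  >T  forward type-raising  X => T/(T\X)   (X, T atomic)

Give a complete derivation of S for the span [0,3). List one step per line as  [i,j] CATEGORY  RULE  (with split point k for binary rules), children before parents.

[0,3] S   >
  [0,2] S/(N\NP)   <
    [0,1] "liked" : PP
    [1,2] "on" : (S/(N\NP))\PP
  [2,3] "under" : N\NP

[0,1] PP  lex  "liked"
[1,2] (S/(N\NP))\PP  lex  "on"
[0,2] S/(N\NP)  <  k=1
[2,3] N\NP  lex  "under"
[0,3] S  >  k=2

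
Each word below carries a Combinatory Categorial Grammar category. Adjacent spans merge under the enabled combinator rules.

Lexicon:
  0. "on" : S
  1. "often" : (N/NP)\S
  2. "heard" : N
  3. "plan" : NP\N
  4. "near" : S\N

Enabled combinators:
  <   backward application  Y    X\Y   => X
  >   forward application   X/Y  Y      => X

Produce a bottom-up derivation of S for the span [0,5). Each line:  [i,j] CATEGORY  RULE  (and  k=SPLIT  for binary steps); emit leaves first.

[0,5] S   <
  [0,4] N   >
    [0,2] N/NP   <
      [0,1] "on" : S
      [1,2] "often" : (N/NP)\S
    [2,4] NP   <
      [2,3] "heard" : N
      [3,4] "plan" : NP\N
  [4,5] "near" : S\N

[0,1] S  lex  "on"
[1,2] (N/NP)\S  lex  "often"
[0,2] N/NP  <  k=1
[2,3] N  lex  "heard"
[3,4] NP\N  lex  "plan"
[2,4] NP  <  k=3
[0,4] N  >  k=2
[4,5] S\N  lex  "near"
[0,5] S  <  k=4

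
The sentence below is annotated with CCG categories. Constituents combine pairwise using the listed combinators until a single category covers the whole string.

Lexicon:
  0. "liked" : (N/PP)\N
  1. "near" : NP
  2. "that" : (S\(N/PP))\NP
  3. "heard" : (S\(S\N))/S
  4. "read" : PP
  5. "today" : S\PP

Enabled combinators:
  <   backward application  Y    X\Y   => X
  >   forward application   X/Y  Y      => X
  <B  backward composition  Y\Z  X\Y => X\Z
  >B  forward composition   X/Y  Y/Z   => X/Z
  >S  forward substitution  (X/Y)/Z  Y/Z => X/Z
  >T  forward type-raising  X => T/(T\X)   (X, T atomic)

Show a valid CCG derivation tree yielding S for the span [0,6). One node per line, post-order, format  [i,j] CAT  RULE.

[0,1] (N/PP)\N  lex  "liked"
[1,2] NP  lex  "near"
[2,3] (S\(N/PP))\NP  lex  "that"
[1,3] S\(N/PP)  <  k=2
[0,3] S\N  <B  k=1
[3,4] (S\(S\N))/S  lex  "heard"
[4,5] PP  lex  "read"
[5,6] S\PP  lex  "today"
[4,6] S  <  k=5
[3,6] S\(S\N)  >  k=4
[0,6] S  <  k=3

[0,6] S   <
  [0,3] S\N   <B
    [0,1] "liked" : (N/PP)\N
    [1,3] S\(N/PP)   <
      [1,2] "near" : NP
      [2,3] "that" : (S\(N/PP))\NP
  [3,6] S\(S\N)   >
    [3,4] "heard" : (S\(S\N))/S
    [4,6] S   <
      [4,5] "read" : PP
      [5,6] "today" : S\PP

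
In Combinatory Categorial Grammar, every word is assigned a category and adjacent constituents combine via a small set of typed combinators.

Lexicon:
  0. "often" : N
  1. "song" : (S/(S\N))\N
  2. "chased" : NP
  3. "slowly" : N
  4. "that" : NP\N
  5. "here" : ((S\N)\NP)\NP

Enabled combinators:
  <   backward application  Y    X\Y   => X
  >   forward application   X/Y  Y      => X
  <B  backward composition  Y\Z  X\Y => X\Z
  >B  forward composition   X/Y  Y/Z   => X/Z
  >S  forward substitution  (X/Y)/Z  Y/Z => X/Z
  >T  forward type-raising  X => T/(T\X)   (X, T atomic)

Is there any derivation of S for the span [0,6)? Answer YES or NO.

[0,6] S   >
  [0,2] S/(S\N)   <
    [0,1] "often" : N
    [1,2] "song" : (S/(S\N))\N
  [2,6] S\N   <
    [2,3] "chased" : NP
    [3,6] (S\N)\NP   <
      [3,5] NP   >
        [3,4] NP/(NP\N)   >T
          [3,4] "slowly" : N
        [4,5] "that" : NP\N
      [5,6] "here" : ((S\N)\NP)\NP

YES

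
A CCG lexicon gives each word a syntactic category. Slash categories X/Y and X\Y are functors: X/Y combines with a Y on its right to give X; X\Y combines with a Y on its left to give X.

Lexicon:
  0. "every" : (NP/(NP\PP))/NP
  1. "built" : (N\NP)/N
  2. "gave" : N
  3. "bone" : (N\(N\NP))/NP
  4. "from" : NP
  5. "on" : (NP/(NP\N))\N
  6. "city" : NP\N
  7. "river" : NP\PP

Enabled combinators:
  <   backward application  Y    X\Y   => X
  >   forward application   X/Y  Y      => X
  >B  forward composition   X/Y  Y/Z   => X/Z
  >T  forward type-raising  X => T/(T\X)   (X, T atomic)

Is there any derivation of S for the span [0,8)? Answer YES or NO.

NO

(NP/(NP\PP))/NP (N\NP)/N N (N\(N\NP))/NP NP (NP/(NP\N))\N NP\N NP\PP
CKY chart[0,8] = {N/(N\NP), NP, NP/(NP\NP), PP/(PP\NP), S/(S\NP)}; S ∉ chart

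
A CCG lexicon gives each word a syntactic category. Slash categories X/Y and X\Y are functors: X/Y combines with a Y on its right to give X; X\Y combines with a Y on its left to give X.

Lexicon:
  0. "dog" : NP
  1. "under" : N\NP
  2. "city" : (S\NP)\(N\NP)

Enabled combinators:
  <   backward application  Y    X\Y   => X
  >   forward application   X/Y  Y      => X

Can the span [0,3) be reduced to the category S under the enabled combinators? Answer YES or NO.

YES

[0,3] S   <
  [0,1] "dog" : NP
  [1,3] S\NP   <
    [1,2] "under" : N\NP
    [2,3] "city" : (S\NP)\(N\NP)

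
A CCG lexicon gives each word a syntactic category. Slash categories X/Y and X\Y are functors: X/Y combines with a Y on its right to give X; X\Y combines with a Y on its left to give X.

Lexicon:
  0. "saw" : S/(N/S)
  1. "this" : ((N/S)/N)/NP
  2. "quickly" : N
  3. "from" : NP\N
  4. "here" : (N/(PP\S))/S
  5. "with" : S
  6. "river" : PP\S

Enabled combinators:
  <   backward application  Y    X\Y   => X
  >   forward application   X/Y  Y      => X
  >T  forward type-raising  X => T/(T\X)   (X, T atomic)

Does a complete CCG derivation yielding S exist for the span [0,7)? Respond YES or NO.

YES

[0,7] S   >
  [0,1] "saw" : S/(N/S)
  [1,7] N/S   >
    [1,4] (N/S)/N   >
      [1,2] "this" : ((N/S)/N)/NP
      [2,4] NP   <
        [2,3] "quickly" : N
        [3,4] "from" : NP\N
    [4,7] N   >
      [4,6] N/(PP\S)   >
        [4,5] "here" : (N/(PP\S))/S
        [5,6] "with" : S
      [6,7] "river" : PP\S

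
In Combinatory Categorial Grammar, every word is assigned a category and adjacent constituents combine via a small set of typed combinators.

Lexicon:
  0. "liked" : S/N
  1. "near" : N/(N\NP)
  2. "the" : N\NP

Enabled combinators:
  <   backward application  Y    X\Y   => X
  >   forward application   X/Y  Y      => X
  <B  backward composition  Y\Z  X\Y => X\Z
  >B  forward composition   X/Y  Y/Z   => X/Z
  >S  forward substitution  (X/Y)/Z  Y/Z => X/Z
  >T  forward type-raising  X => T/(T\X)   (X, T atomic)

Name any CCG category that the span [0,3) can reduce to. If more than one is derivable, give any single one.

S

[0,3] S   >
  [0,1] "liked" : S/N
  [1,3] N   >
    [1,2] "near" : N/(N\NP)
    [2,3] "the" : N\NP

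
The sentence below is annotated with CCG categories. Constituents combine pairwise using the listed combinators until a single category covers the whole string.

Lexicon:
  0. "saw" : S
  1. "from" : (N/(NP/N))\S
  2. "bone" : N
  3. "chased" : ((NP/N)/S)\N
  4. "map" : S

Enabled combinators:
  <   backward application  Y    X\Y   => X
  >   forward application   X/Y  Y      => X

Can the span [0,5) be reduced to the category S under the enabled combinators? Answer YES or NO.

NO

S (N/(NP/N))\S N ((NP/N)/S)\N S
CKY chart[0,5] = {N}; S ∉ chart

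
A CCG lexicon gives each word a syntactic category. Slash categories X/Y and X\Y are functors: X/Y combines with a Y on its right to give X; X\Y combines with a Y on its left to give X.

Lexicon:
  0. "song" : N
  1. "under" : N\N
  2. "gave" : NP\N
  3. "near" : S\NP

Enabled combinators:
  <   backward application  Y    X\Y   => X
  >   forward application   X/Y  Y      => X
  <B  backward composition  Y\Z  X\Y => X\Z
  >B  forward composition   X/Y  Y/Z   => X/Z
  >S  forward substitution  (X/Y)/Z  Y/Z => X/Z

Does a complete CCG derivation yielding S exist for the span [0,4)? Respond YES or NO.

YES

[0,4] S   <
  [0,1] "song" : N
  [1,4] S\N   <B
    [1,3] NP\N   <B
      [1,2] "under" : N\N
      [2,3] "gave" : NP\N
    [3,4] "near" : S\NP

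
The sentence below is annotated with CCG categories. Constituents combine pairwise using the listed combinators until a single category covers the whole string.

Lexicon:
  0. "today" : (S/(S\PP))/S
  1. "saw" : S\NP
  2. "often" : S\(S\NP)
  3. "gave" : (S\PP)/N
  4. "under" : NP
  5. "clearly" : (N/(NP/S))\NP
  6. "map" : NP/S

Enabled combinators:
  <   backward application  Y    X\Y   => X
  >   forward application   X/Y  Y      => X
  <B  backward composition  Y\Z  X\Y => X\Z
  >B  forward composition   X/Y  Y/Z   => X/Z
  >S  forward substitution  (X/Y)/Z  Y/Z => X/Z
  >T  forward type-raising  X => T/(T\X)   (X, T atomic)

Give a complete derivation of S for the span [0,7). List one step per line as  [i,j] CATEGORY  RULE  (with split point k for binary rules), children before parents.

[0,1] (S/(S\PP))/S  lex  "today"
[1,2] S\NP  lex  "saw"
[2,3] S\(S\NP)  lex  "often"
[1,3] S  <  k=2
[0,3] S/(S\PP)  >  k=1
[3,4] (S\PP)/N  lex  "gave"
[4,5] NP  lex  "under"
[5,6] (N/(NP/S))\NP  lex  "clearly"
[4,6] N/(NP/S)  <  k=5
[6,7] NP/S  lex  "map"
[4,7] N  >  k=6
[3,7] S\PP  >  k=4
[0,7] S  >  k=3

[0,7] S   >
  [0,3] S/(S\PP)   >
    [0,1] "today" : (S/(S\PP))/S
    [1,3] S   <
      [1,2] "saw" : S\NP
      [2,3] "often" : S\(S\NP)
  [3,7] S\PP   >
    [3,4] "gave" : (S\PP)/N
    [4,7] N   >
      [4,6] N/(NP/S)   <
        [4,5] "under" : NP
        [5,6] "clearly" : (N/(NP/S))\NP
      [6,7] "map" : NP/S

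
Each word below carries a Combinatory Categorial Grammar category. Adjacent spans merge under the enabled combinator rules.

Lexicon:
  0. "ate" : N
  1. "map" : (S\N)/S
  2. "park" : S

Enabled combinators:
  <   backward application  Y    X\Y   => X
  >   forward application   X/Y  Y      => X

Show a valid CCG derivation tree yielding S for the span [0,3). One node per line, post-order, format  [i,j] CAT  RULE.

[0,3] S   <
  [0,1] "ate" : N
  [1,3] S\N   >
    [1,2] "map" : (S\N)/S
    [2,3] "park" : S

[0,1] N  lex  "ate"
[1,2] (S\N)/S  lex  "map"
[2,3] S  lex  "park"
[1,3] S\N  >  k=2
[0,3] S  <  k=1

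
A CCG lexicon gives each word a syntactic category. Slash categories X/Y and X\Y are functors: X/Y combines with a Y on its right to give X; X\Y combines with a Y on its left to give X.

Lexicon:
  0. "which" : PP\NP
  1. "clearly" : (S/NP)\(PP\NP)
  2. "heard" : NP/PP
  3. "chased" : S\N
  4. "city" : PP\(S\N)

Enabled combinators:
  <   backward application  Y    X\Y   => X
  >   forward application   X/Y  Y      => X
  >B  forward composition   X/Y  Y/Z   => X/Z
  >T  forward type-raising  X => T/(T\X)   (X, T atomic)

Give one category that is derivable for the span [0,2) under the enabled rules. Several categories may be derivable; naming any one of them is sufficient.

[0,5] S   >
  [0,2] S/NP   <
    [0,1] "which" : PP\NP
    [1,2] "clearly" : (S/NP)\(PP\NP)
  [2,5] NP   >
    [2,3] "heard" : NP/PP
    [3,5] PP   <
      [3,4] "chased" : S\N
      [4,5] "city" : PP\(S\N)

S/NP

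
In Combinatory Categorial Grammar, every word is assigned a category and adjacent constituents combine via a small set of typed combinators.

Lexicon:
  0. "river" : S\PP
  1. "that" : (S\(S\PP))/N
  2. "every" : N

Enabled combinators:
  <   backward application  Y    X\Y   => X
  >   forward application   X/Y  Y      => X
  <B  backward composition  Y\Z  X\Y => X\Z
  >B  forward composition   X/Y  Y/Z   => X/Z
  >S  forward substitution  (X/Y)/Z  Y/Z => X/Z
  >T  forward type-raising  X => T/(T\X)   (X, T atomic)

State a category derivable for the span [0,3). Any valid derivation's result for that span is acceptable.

[0,3] S   <
  [0,1] "river" : S\PP
  [1,3] S\(S\PP)   >
    [1,2] "that" : (S\(S\PP))/N
    [2,3] "every" : N

S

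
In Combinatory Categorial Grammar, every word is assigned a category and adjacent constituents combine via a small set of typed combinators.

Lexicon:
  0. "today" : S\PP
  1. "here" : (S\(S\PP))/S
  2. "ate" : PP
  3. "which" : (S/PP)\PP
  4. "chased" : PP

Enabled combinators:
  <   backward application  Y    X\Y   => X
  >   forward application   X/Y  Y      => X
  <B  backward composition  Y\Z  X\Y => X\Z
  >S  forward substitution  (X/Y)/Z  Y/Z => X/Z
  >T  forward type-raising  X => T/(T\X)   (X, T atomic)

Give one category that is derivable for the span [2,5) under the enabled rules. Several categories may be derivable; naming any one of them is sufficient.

[0,5] S   <
  [0,1] "today" : S\PP
  [1,5] S\(S\PP)   >
    [1,2] "here" : (S\(S\PP))/S
    [2,5] S   >
      [2,4] S/PP   <
        [2,3] "ate" : PP
        [3,4] "which" : (S/PP)\PP
      [4,5] "chased" : PP

S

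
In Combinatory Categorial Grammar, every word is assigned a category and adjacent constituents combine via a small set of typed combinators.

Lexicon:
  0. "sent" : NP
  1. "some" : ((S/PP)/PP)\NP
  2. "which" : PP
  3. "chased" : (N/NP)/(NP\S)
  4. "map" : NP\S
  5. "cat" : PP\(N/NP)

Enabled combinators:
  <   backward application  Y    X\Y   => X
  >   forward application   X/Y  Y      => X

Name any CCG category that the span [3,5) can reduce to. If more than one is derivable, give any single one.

N/NP

[0,6] S   >
  [0,3] S/PP   >
    [0,2] (S/PP)/PP   <
      [0,1] "sent" : NP
      [1,2] "some" : ((S/PP)/PP)\NP
    [2,3] "which" : PP
  [3,6] PP   <
    [3,5] N/NP   >
      [3,4] "chased" : (N/NP)/(NP\S)
      [4,5] "map" : NP\S
    [5,6] "cat" : PP\(N/NP)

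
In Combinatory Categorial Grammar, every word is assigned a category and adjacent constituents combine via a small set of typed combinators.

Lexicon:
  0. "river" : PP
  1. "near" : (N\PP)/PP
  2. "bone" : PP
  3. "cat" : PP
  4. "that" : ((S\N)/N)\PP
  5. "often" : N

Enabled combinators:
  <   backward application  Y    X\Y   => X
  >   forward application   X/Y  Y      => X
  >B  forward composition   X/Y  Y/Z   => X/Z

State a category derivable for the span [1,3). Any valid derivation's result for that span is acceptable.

N\PP

[0,6] S   <
  [0,3] N   <
    [0,1] "river" : PP
    [1,3] N\PP   >
      [1,2] "near" : (N\PP)/PP
      [2,3] "bone" : PP
  [3,6] S\N   >
    [3,5] (S\N)/N   <
      [3,4] "cat" : PP
      [4,5] "that" : ((S\N)/N)\PP
    [5,6] "often" : N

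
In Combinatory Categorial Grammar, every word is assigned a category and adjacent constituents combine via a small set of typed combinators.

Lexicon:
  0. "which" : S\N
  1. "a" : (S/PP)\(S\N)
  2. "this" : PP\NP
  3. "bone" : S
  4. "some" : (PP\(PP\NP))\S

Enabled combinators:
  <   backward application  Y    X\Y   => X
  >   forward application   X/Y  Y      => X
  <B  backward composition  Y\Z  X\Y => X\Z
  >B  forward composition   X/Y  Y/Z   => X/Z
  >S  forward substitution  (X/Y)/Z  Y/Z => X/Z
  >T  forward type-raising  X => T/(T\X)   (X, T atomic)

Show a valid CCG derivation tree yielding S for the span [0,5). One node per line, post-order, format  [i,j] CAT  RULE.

[0,1] S\N  lex  "which"
[1,2] (S/PP)\(S\N)  lex  "a"
[0,2] S/PP  <  k=1
[2,3] PP\NP  lex  "this"
[3,4] S  lex  "bone"
[4,5] (PP\(PP\NP))\S  lex  "some"
[3,5] PP\(PP\NP)  <  k=4
[2,5] PP  <  k=3
[0,5] S  >  k=2

[0,5] S   >
  [0,2] S/PP   <
    [0,1] "which" : S\N
    [1,2] "a" : (S/PP)\(S\N)
  [2,5] PP   <
    [2,3] "this" : PP\NP
    [3,5] PP\(PP\NP)   <
      [3,4] "bone" : S
      [4,5] "some" : (PP\(PP\NP))\S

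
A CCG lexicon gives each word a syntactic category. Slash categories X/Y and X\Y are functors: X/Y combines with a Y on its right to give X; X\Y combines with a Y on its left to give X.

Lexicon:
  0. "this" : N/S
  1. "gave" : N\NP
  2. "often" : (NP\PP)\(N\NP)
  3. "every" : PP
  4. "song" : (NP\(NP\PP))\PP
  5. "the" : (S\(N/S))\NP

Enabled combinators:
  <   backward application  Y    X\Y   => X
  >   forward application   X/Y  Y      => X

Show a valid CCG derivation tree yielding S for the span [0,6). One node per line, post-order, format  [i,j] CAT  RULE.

[0,1] N/S  lex  "this"
[1,2] N\NP  lex  "gave"
[2,3] (NP\PP)\(N\NP)  lex  "often"
[1,3] NP\PP  <  k=2
[3,4] PP  lex  "every"
[4,5] (NP\(NP\PP))\PP  lex  "song"
[3,5] NP\(NP\PP)  <  k=4
[1,5] NP  <  k=3
[5,6] (S\(N/S))\NP  lex  "the"
[1,6] S\(N/S)  <  k=5
[0,6] S  <  k=1

[0,6] S   <
  [0,1] "this" : N/S
  [1,6] S\(N/S)   <
    [1,5] NP   <
      [1,3] NP\PP   <
        [1,2] "gave" : N\NP
        [2,3] "often" : (NP\PP)\(N\NP)
      [3,5] NP\(NP\PP)   <
        [3,4] "every" : PP
        [4,5] "song" : (NP\(NP\PP))\PP
    [5,6] "the" : (S\(N/S))\NP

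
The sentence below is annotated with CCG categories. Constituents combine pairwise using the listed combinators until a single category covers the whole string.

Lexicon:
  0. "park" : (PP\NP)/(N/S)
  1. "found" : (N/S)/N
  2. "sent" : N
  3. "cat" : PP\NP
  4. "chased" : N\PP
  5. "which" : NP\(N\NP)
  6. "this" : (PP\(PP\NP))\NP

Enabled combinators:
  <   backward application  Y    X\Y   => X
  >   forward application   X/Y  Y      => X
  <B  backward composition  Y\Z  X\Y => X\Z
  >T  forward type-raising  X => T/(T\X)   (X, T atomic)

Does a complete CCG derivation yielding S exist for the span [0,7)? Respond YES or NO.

NO

(PP\NP)/(N/S) (N/S)/N N PP\NP N\PP NP\(N\NP) (PP\(PP\NP))\NP
CKY chart[0,7] = {N/(N\PP), NP/(NP\PP), PP, PP/(PP\PP), S/(S\PP)}; S ∉ chart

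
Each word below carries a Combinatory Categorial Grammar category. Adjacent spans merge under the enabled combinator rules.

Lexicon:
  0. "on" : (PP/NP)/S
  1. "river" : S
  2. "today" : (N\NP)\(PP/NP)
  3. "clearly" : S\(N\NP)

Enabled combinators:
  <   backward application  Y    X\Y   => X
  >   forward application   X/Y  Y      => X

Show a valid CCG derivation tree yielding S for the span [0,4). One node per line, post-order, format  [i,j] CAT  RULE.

[0,1] (PP/NP)/S  lex  "on"
[1,2] S  lex  "river"
[0,2] PP/NP  >  k=1
[2,3] (N\NP)\(PP/NP)  lex  "today"
[0,3] N\NP  <  k=2
[3,4] S\(N\NP)  lex  "clearly"
[0,4] S  <  k=3

[0,4] S   <
  [0,3] N\NP   <
    [0,2] PP/NP   >
      [0,1] "on" : (PP/NP)/S
      [1,2] "river" : S
    [2,3] "today" : (N\NP)\(PP/NP)
  [3,4] "clearly" : S\(N\NP)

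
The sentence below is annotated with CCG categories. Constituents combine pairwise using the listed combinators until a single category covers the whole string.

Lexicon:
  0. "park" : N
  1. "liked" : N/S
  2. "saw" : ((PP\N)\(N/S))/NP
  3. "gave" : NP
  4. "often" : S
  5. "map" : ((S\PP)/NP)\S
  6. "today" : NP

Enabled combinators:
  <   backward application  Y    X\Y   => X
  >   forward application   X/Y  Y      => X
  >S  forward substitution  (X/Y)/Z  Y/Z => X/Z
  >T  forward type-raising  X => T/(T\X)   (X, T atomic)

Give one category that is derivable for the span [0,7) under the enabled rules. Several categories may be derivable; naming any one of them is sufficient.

[0,7] S   <
  [0,4] PP   <
    [0,1] "park" : N
    [1,4] PP\N   <
      [1,2] "liked" : N/S
      [2,4] (PP\N)\(N/S)   >
        [2,3] "saw" : ((PP\N)\(N/S))/NP
        [3,4] "gave" : NP
  [4,7] S\PP   >
    [4,6] (S\PP)/NP   <
      [4,5] "often" : S
      [5,6] "map" : ((S\PP)/NP)\S
    [6,7] "today" : NP

S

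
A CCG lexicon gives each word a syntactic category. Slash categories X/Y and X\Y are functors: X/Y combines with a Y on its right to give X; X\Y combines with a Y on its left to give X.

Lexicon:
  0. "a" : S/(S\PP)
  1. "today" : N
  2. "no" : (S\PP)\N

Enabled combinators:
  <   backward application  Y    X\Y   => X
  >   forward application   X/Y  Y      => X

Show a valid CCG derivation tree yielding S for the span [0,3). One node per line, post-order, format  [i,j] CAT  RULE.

[0,3] S   >
  [0,1] "a" : S/(S\PP)
  [1,3] S\PP   <
    [1,2] "today" : N
    [2,3] "no" : (S\PP)\N

[0,1] S/(S\PP)  lex  "a"
[1,2] N  lex  "today"
[2,3] (S\PP)\N  lex  "no"
[1,3] S\PP  <  k=2
[0,3] S  >  k=1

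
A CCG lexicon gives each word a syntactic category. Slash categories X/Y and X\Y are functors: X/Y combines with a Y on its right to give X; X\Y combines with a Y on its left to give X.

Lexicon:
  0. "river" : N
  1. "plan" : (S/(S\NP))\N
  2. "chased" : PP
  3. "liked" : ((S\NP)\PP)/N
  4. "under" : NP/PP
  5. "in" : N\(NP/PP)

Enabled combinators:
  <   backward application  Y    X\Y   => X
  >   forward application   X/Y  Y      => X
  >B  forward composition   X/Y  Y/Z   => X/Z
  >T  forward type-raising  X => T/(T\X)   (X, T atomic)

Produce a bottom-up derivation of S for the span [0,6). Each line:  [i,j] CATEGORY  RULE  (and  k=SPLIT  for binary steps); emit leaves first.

[0,6] S   >
  [0,2] S/(S\NP)   <
    [0,1] "river" : N
    [1,2] "plan" : (S/(S\NP))\N
  [2,6] S\NP   <
    [2,3] "chased" : PP
    [3,6] (S\NP)\PP   >
      [3,4] "liked" : ((S\NP)\PP)/N
      [4,6] N   <
        [4,5] "under" : NP/PP
        [5,6] "in" : N\(NP/PP)

[0,1] N  lex  "river"
[1,2] (S/(S\NP))\N  lex  "plan"
[0,2] S/(S\NP)  <  k=1
[2,3] PP  lex  "chased"
[3,4] ((S\NP)\PP)/N  lex  "liked"
[4,5] NP/PP  lex  "under"
[5,6] N\(NP/PP)  lex  "in"
[4,6] N  <  k=5
[3,6] (S\NP)\PP  >  k=4
[2,6] S\NP  <  k=3
[0,6] S  >  k=2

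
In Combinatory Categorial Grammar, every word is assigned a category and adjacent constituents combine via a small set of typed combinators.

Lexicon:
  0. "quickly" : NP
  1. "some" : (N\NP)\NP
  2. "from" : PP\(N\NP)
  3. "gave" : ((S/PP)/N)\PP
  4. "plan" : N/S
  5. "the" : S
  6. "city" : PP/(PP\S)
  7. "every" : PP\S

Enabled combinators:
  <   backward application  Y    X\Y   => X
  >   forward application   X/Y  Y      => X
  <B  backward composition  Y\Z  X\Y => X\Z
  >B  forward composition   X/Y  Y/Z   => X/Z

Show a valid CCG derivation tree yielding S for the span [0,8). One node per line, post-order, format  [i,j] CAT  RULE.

[0,8] S   >
  [0,6] S/PP   >
    [0,4] (S/PP)/N   <
      [0,3] PP   <
        [0,1] "quickly" : NP
        [1,3] PP\NP   <B
          [1,2] "some" : (N\NP)\NP
          [2,3] "from" : PP\(N\NP)
      [3,4] "gave" : ((S/PP)/N)\PP
    [4,6] N   >
      [4,5] "plan" : N/S
      [5,6] "the" : S
  [6,8] PP   >
    [6,7] "city" : PP/(PP\S)
    [7,8] "every" : PP\S

[0,1] NP  lex  "quickly"
[1,2] (N\NP)\NP  lex  "some"
[2,3] PP\(N\NP)  lex  "from"
[1,3] PP\NP  <B  k=2
[0,3] PP  <  k=1
[3,4] ((S/PP)/N)\PP  lex  "gave"
[0,4] (S/PP)/N  <  k=3
[4,5] N/S  lex  "plan"
[5,6] S  lex  "the"
[4,6] N  >  k=5
[0,6] S/PP  >  k=4
[6,7] PP/(PP\S)  lex  "city"
[7,8] PP\S  lex  "every"
[6,8] PP  >  k=7
[0,8] S  >  k=6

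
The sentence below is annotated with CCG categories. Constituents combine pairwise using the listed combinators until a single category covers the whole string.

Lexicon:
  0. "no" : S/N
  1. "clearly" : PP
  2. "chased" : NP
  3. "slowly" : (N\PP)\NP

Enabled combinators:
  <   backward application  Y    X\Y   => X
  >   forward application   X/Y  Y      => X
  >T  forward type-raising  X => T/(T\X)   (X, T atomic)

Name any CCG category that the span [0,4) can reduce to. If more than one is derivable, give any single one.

[0,4] S   >
  [0,1] "no" : S/N
  [1,4] N   <
    [1,2] "clearly" : PP
    [2,4] N\PP   <
      [2,3] "chased" : NP
      [3,4] "slowly" : (N\PP)\NP

S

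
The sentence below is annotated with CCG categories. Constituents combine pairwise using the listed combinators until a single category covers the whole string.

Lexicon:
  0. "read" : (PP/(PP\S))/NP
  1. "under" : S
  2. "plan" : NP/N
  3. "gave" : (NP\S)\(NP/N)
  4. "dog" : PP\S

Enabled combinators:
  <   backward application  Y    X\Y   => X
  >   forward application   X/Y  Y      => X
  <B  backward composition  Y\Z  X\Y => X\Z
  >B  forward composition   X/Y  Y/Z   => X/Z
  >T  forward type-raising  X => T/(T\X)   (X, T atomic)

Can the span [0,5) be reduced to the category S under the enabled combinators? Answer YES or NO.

(PP/(PP\S))/NP S NP/N (NP\S)\(NP/N) PP\S
CKY chart[0,5] = {N/(N\PP), NP/(NP\PP), PP, PP/(PP\PP), S/(S\PP)}; S ∉ chart

NO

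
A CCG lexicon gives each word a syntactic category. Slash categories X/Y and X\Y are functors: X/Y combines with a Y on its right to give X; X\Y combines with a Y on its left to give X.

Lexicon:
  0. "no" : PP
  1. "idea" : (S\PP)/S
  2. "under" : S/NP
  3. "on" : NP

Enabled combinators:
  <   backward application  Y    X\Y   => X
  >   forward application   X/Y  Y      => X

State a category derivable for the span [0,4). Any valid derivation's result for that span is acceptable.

S

[0,4] S   <
  [0,1] "no" : PP
  [1,4] S\PP   >
    [1,2] "idea" : (S\PP)/S
    [2,4] S   >
      [2,3] "under" : S/NP
      [3,4] "on" : NP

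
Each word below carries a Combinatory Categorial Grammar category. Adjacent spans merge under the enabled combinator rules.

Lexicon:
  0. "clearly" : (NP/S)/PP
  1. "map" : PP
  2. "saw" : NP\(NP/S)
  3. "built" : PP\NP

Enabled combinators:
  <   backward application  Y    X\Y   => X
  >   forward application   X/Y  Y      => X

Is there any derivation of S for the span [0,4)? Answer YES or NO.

NO

(NP/S)/PP PP NP\(NP/S) PP\NP
CKY chart[0,4] = {PP}; S ∉ chart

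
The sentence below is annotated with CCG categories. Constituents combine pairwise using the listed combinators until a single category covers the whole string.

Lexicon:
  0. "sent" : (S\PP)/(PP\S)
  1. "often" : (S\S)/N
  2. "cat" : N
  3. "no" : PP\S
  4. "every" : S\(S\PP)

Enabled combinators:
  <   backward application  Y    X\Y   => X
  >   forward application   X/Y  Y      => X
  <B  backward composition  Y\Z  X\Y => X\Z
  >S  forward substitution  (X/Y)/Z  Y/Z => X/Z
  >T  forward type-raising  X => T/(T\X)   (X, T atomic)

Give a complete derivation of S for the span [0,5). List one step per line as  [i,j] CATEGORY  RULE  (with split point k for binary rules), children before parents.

[0,1] (S\PP)/(PP\S)  lex  "sent"
[1,2] (S\S)/N  lex  "often"
[2,3] N  lex  "cat"
[1,3] S\S  >  k=2
[3,4] PP\S  lex  "no"
[1,4] PP\S  <B  k=3
[0,4] S\PP  >  k=1
[4,5] S\(S\PP)  lex  "every"
[0,5] S  <  k=4

[0,5] S   <
  [0,4] S\PP   >
    [0,1] "sent" : (S\PP)/(PP\S)
    [1,4] PP\S   <B
      [1,3] S\S   >
        [1,2] "often" : (S\S)/N
        [2,3] "cat" : N
      [3,4] "no" : PP\S
  [4,5] "every" : S\(S\PP)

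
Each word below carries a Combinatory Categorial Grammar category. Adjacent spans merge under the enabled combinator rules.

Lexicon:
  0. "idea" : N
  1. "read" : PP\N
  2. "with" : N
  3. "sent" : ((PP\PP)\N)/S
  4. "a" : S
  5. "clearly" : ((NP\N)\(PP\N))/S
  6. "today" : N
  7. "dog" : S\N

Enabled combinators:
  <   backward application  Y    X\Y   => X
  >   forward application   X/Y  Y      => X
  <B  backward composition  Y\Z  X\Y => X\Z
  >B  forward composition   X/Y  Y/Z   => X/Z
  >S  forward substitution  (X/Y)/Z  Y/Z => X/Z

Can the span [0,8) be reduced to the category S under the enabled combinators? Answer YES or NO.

NO

N PP\N N ((PP\PP)\N)/S S ((NP\N)\(PP\N))/S N S\N
CKY chart[0,8] = {NP}; S ∉ chart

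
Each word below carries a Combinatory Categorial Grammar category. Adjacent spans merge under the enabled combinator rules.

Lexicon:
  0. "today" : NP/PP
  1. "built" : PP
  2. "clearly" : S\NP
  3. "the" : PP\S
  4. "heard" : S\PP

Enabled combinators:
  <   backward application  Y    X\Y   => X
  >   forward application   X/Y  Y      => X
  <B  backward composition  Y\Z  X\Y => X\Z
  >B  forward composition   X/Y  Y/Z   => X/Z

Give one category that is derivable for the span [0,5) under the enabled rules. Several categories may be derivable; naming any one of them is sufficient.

S

[0,5] S   <
  [0,4] PP   <
    [0,3] S   <
      [0,2] NP   >
        [0,1] "today" : NP/PP
        [1,2] "built" : PP
      [2,3] "clearly" : S\NP
    [3,4] "the" : PP\S
  [4,5] "heard" : S\PP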